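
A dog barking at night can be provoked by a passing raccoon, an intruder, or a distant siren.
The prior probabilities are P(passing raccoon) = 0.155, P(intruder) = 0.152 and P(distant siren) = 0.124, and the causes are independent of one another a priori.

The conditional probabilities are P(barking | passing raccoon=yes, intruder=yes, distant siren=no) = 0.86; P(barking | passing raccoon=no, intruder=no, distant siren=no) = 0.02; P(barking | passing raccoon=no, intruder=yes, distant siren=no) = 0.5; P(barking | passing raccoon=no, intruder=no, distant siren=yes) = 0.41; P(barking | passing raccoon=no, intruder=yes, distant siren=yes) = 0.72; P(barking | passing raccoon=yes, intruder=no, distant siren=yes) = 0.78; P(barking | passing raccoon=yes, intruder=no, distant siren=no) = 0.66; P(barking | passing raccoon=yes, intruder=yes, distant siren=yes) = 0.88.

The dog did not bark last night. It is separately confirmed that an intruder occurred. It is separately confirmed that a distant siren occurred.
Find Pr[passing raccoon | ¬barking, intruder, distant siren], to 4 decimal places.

Pr[passing raccoon | ¬barking, intruder, distant siren] ≈ 0.0729

Weight on passing raccoon=true, given the evidence: 0.12*0.155 = 0.018600
The normalizing constant is 0.28*0.845 + 0.12*0.155 = 0.255200
Posterior = 0.018600 / 0.255200 ≈ 0.0729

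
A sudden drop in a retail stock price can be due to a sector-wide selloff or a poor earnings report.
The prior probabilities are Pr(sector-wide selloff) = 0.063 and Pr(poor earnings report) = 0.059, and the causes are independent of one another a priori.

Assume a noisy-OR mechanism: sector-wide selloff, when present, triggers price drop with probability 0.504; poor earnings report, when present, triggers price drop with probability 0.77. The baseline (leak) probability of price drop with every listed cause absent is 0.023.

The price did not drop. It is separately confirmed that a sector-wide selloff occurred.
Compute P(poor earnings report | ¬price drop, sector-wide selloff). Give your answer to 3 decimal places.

Under noisy-OR, P(price drop | causes) = 1 − (1−0.023)·∏(1−qᵢ) over the active causes.
For the numerator, keep only poor earnings report=true terms: 0.111456*0.059 = 0.006576
The normalizing constant is 0.484592*0.941 + 0.111456*0.059 = 0.462577
Posterior = 0.006576 / 0.462577 ≈ 0.014

P(poor earnings report | ¬price drop, sector-wide selloff) ≈ 0.014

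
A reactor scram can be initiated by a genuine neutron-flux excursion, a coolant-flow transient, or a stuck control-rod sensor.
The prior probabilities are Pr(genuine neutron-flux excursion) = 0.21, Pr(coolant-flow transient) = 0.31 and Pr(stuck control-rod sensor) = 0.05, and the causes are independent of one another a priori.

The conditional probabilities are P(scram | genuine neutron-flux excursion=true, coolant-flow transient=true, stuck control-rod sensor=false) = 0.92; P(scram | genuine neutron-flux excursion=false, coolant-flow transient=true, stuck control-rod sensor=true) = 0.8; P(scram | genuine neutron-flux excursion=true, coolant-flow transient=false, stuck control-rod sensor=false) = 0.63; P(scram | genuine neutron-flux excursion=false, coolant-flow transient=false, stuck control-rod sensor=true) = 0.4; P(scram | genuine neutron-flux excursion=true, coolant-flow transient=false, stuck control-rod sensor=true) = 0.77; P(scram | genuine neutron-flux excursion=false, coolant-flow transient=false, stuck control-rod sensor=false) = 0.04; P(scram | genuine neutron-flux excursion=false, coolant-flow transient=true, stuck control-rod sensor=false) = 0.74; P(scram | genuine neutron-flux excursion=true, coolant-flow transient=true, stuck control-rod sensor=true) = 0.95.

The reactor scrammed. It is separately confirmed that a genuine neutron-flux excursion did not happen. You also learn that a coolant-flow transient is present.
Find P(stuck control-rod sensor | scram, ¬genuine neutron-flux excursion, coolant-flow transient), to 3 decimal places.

P(stuck control-rod sensor | scram, ¬genuine neutron-flux excursion, coolant-flow transient) ≈ 0.054

Enumerate both values of stuck control-rod sensor and weight by the priors:
  P(scram | ¬genuine neutron-flux excursion, coolant-flow transient) = 0.74*0.95 + 0.8*0.05
        = 0.703000 + 0.040000 = 0.743000
The terms with stuck control-rod sensor present sum to 0.040000, so
  P(stuck control-rod sensor | scram, ¬genuine neutron-flux excursion, coolant-flow transient) = 0.040000 / 0.743000 ≈ 0.054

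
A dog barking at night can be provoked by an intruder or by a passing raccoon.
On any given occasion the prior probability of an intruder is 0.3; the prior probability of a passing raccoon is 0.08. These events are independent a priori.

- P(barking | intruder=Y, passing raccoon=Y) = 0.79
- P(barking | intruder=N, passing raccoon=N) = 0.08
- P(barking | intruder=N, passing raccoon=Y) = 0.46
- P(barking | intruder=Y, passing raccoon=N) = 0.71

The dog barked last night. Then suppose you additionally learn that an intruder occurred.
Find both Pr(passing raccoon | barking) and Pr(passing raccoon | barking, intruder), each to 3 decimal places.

P(barking) = 0.08×0.7×0.92 + 0.46×0.7×0.08 + 0.71×0.3×0.92 + 0.79×0.3×0.08 = 0.051520 + 0.025760 + 0.195960 + 0.018960 = 0.292200
Of this, 0.044720 comes from 0.025760 + 0.018960 (the passing raccoon=true cases).
So P(passing raccoon | barking) = 0.044720/0.292200 ≈ 0.153.

Now condition on the additional information:
By total probability over both values of passing raccoon:
  P(barking | intruder) = 0.71·0.92 + 0.79·0.08
        = 0.653200 + 0.063200 = 0.716400
Keeping only the passing raccoon-present terms gives 0.063200, so
  P(passing raccoon | barking, intruder) = 0.063200 / 0.716400 ≈ 0.088
The drop from 0.153 to 0.088 is the explaining-away (discounting) effect.

Pr(passing raccoon | barking) ≈ 0.153; Pr(passing raccoon | barking, intruder) ≈ 0.088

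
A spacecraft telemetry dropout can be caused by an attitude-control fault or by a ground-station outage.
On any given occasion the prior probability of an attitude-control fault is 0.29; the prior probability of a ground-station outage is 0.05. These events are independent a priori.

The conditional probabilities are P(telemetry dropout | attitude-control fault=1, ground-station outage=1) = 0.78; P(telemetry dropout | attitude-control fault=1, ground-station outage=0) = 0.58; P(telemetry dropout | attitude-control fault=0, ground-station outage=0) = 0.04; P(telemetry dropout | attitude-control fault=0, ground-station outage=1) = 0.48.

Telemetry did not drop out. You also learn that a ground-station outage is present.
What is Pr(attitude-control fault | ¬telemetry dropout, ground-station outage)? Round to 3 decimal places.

Pr(attitude-control fault | ¬telemetry dropout, ground-station outage) ≈ 0.147

P(¬telemetry dropout | ground-station outage) = 0.52*0.71 + 0.22*0.29 = 0.369200 + 0.063800 = 0.433000
The attitude-control fault-present share is 0.22*0.29 = 0.063800.
So P(attitude-control fault | ¬telemetry dropout, ground-station outage) = 0.063800/0.433000 ≈ 0.147.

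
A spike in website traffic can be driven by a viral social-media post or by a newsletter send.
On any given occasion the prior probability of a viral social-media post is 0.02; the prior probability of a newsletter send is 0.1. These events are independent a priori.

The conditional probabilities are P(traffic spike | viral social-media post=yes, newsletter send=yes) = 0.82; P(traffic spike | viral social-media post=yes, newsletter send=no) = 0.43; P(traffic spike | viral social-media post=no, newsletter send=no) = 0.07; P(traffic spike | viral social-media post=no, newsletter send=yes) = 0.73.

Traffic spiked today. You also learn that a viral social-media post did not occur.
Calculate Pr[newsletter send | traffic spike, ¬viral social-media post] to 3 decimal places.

Pr[newsletter send | traffic spike, ¬viral social-media post] ≈ 0.537

Enumerate both values of newsletter send and weight by the priors:
  P(traffic spike | ¬viral social-media post) = 0.07×0.9 + 0.73×0.1
        = 0.063000 + 0.073000 = 0.136000
Configurations with newsletter send contribute 0.073000, so
  P(newsletter send | traffic spike, ¬viral social-media post) = 0.073000 / 0.136000 ≈ 0.537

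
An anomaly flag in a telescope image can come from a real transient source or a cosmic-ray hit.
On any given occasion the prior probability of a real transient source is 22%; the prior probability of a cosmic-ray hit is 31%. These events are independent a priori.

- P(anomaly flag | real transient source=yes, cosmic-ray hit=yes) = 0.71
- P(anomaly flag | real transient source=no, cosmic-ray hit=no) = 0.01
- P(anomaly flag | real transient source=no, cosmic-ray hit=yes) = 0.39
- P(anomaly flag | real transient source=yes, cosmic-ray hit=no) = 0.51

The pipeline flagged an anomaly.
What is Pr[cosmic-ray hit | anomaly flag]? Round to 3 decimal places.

Pr[cosmic-ray hit | anomaly flag] ≈ 0.633

Weight on cosmic-ray hit=true, given the evidence: 0.094302 + 0.048422 = 0.142724
Denominator P(anomaly flag): 0.01×0.78×0.69 + 0.39×0.78×0.31 + 0.51×0.22×0.69 + 0.71×0.22×0.31 = 0.225524
Posterior = 0.142724 / 0.225524 ≈ 0.633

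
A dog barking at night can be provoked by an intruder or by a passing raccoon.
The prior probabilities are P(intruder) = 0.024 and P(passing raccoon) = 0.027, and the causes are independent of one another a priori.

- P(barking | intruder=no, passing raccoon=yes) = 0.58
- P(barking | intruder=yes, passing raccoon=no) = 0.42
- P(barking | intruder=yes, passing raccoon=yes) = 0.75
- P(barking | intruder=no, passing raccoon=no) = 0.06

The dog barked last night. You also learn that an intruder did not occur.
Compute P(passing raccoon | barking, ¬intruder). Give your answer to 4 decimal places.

P(barking | ¬intruder) = 0.06·0.973 + 0.58·0.027 = 0.058380 + 0.015660 = 0.074040
The passing raccoon-present share is 0.58·0.027 = 0.015660.
P(passing raccoon | barking, ¬intruder) = 0.015660 / 0.074040 ≈ 0.2115

P(passing raccoon | barking, ¬intruder) ≈ 0.2115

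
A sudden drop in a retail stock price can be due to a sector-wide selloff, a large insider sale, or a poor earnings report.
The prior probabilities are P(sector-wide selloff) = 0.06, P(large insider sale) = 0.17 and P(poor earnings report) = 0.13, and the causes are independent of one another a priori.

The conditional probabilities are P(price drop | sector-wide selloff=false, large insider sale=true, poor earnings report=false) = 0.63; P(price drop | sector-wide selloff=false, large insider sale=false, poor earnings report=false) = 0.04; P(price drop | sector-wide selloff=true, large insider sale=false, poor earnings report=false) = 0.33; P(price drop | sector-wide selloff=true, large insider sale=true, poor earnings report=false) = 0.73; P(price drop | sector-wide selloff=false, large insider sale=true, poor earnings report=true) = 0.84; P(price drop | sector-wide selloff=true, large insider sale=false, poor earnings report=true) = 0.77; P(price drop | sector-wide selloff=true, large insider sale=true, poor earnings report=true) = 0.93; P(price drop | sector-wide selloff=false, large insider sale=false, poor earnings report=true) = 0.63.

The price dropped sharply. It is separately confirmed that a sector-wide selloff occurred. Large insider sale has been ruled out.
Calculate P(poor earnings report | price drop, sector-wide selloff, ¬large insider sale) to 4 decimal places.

P(poor earnings report | price drop, sector-wide selloff, ¬large insider sale) ≈ 0.2585

Numerator (weight on configurations with poor earnings report): 0.77×0.13 = 0.100100
Denominator P(price drop | sector-wide selloff, ¬large insider sale): 0.33×0.87 + 0.77×0.13 = 0.387200
Posterior = 0.100100 / 0.387200 ≈ 0.2585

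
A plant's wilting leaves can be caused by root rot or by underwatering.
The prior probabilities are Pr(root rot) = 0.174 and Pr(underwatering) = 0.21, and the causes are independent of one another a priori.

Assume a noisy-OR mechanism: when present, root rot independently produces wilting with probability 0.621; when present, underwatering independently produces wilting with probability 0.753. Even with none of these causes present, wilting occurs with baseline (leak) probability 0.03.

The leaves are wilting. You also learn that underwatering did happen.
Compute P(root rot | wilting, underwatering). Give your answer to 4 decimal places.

Under noisy-OR, P(wilting | causes) = 1 − (1−0.03)·∏(1−qᵢ) over the active causes.
For the numerator, keep only root rot=true terms: 0.909195×0.174 = 0.158200
Normalizer over all consistent configurations: 0.76041×0.826 + 0.909195×0.174 = 0.786299
Posterior = 0.158200 / 0.786299 ≈ 0.2012

P(root rot | wilting, underwatering) ≈ 0.2012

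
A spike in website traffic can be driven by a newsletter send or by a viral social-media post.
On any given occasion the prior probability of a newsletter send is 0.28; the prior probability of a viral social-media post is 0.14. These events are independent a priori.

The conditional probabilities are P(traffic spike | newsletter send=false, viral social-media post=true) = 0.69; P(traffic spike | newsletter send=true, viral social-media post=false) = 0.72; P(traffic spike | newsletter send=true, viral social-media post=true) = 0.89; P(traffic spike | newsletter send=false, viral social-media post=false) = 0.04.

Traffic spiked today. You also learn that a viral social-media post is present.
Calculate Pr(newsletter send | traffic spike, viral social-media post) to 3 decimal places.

Pr(newsletter send | traffic spike, viral social-media post) ≈ 0.334

For the numerator, keep only newsletter send=true terms: 0.89·0.28 = 0.249200
Denominator P(traffic spike | viral social-media post): 0.69·0.72 + 0.89·0.28 = 0.746000
P(newsletter send | traffic spike, viral social-media post) = 0.249200/0.746000 ≈ 0.334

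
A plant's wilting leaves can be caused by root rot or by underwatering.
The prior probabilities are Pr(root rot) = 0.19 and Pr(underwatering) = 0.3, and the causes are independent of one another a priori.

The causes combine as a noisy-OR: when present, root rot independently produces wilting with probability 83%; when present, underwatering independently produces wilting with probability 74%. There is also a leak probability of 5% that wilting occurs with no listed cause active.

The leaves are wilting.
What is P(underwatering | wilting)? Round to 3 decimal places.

Under noisy-OR, P(wilting | causes) = 1 − (1−0.05)·∏(1−qᵢ) over the active causes.
Enumerate the 4 (root rot, underwatering) configurations and weight by the priors:
  P(wilting) = 0.05*0.81*0.7 + 0.753*0.81*0.3 + 0.8385*0.19*0.7 + 0.95801*0.19*0.3
        = 0.028350 + 0.182979 + 0.111520 + 0.054607 = 0.377456
Configurations with underwatering contribute 0.237586, so
  P(underwatering | wilting) = 0.237586 / 0.377456 ≈ 0.629

P(underwatering | wilting) ≈ 0.629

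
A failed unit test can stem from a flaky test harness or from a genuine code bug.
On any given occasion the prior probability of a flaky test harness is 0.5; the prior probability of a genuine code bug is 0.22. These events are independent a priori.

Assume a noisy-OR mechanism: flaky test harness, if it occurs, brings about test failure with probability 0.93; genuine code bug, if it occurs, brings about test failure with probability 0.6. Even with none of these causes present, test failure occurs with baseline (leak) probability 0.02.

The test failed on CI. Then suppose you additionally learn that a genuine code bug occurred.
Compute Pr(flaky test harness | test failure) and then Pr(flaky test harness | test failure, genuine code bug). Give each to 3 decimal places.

Pr(flaky test harness | test failure) ≈ 0.863; Pr(flaky test harness | test failure, genuine code bug) ≈ 0.615

Under noisy-OR, P(test failure | causes) = 1 − (1−0.02)·∏(1−qᵢ) over the active causes.
For the numerator, keep only flaky test harness=true terms: 0.363246 + 0.106982 = 0.470228
Normalizer over all consistent configurations: 0.02×0.5×0.78 + 0.608×0.5×0.22 + 0.9314×0.5×0.78 + 0.97256×0.5×0.22 = 0.544908
Posterior = 0.470228 / 0.544908 ≈ 0.863

Now also conditioning on genuine code bug=true:
P(test failure | genuine code bug) = 0.608*0.5 + 0.97256*0.5 = 0.304000 + 0.486280 = 0.790280
The flaky test harness-present share is 0.97256*0.5 = 0.486280.
So P(flaky test harness | test failure, genuine code bug) = 0.486280/0.790280 ≈ 0.615.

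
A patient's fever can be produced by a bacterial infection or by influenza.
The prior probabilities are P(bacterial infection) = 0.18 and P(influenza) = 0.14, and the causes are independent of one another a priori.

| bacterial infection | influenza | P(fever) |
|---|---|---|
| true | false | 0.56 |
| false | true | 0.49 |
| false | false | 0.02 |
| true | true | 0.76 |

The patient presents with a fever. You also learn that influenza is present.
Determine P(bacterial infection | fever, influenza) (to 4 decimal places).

By total probability over both values of bacterial infection:
  P(fever | influenza) = 0.49·0.82 + 0.76·0.18
        = 0.401800 + 0.136800 = 0.538600
The terms with bacterial infection present sum to 0.136800, so
  P(bacterial infection | fever, influenza) = 0.136800 / 0.538600 ≈ 0.2540

P(bacterial infection | fever, influenza) ≈ 0.2540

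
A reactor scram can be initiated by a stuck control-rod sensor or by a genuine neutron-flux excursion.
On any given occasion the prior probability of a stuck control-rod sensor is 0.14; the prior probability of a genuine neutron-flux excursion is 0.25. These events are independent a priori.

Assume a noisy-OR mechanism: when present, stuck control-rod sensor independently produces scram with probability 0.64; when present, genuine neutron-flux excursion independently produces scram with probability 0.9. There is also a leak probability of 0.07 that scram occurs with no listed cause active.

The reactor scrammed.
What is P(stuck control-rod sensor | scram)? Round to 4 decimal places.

P(stuck control-rod sensor | scram) ≈ 0.3015

Under noisy-OR, P(scram | causes) = 1 − (1−0.07)·∏(1−qᵢ) over the active causes.
P(scram) = 0.07·0.86·0.75 + 0.907·0.86·0.25 + 0.6652·0.14·0.75 + 0.96652·0.14·0.25 = 0.045150 + 0.195005 + 0.069846 + 0.033828 = 0.343829
Restricting to configurations with stuck control-rod sensor present: 0.069846 + 0.033828 = 0.103674.
So P(stuck control-rod sensor | scram) = 0.103674/0.343829 ≈ 0.3015.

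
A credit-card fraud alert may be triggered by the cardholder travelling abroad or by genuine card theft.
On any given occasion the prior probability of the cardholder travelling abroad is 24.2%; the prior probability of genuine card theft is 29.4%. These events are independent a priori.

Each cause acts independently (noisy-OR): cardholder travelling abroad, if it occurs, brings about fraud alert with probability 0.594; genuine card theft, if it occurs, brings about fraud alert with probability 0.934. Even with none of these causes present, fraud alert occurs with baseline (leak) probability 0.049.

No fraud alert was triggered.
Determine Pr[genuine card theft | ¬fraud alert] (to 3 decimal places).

Pr[genuine card theft | ¬fraud alert] ≈ 0.027

Under noisy-OR, P(fraud alert | causes) = 1 − (1−0.049)·∏(1−qᵢ) over the active causes.
Enumerate the 4 (cardholder travelling abroad, genuine card theft) configurations and weight by the priors:
  P(¬fraud alert) = 0.951×0.758×0.706 + 0.062766×0.758×0.294 + 0.386106×0.242×0.706 + 0.025483×0.242×0.294
        = 0.508926 + 0.013988 + 0.065967 + 0.001813 = 0.590694
The terms with genuine card theft present sum to 0.015801, so
  P(genuine card theft | ¬fraud alert) = 0.015801 / 0.590694 ≈ 0.027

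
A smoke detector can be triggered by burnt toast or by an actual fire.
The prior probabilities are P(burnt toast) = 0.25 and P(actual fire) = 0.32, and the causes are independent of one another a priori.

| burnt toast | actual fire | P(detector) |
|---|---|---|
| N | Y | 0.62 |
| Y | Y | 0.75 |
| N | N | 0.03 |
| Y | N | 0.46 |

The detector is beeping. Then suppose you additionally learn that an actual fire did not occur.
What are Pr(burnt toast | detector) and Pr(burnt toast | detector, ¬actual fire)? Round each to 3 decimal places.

For the numerator, keep only burnt toast=true terms: 0.078200 + 0.060000 = 0.138200
The normalizing constant is 0.03·0.75·0.68 + 0.62·0.75·0.32 + 0.46·0.25·0.68 + 0.75·0.25·0.32 = 0.302300
Posterior = 0.138200 / 0.302300 ≈ 0.457

Now also conditioning on actual fire≠true:
P(detector | ¬actual fire) = 0.03*0.75 + 0.46*0.25 = 0.022500 + 0.115000 = 0.137500
The burnt toast-present share is 0.46*0.25 = 0.115000.
Hence the posterior is 0.115000/0.137500 ≈ 0.836.
Ruling out actual fire raises the posterior on burnt toast — the flip side of explaining away.

Pr(burnt toast | detector) ≈ 0.457; Pr(burnt toast | detector, ¬actual fire) ≈ 0.836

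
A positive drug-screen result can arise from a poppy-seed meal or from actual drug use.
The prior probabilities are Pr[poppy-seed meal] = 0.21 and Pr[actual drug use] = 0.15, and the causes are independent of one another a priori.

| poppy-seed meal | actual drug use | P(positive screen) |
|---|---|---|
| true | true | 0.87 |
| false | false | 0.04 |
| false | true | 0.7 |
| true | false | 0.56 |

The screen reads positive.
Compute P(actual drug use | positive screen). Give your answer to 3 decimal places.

Numerator (weight on configurations with actual drug use): 0.082950 + 0.027405 = 0.110355
The normalizing constant is 0.04×0.79×0.85 + 0.7×0.79×0.15 + 0.56×0.21×0.85 + 0.87×0.21×0.15 = 0.237175
P(actual drug use | positive screen) = 0.110355/0.237175 ≈ 0.465

P(actual drug use | positive screen) ≈ 0.465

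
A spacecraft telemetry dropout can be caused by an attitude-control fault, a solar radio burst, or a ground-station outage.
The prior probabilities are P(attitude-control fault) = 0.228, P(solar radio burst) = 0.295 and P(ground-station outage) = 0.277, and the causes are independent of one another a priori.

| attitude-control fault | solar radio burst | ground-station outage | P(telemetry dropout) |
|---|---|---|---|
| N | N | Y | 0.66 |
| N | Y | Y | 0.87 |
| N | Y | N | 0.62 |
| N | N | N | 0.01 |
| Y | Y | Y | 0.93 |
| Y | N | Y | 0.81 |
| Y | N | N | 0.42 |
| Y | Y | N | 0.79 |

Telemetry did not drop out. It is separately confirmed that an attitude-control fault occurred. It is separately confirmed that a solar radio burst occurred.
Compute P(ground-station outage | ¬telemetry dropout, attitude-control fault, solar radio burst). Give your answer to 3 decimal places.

P(ground-station outage | ¬telemetry dropout, attitude-control fault, solar radio burst) ≈ 0.113

Numerator (weight on configurations with ground-station outage): 0.07*0.277 = 0.019390
Normalizer over all consistent configurations: 0.21*0.723 + 0.07*0.277 = 0.171220
P(ground-station outage | ¬telemetry dropout, attitude-control fault, solar radio burst) = 0.019390/0.171220 ≈ 0.113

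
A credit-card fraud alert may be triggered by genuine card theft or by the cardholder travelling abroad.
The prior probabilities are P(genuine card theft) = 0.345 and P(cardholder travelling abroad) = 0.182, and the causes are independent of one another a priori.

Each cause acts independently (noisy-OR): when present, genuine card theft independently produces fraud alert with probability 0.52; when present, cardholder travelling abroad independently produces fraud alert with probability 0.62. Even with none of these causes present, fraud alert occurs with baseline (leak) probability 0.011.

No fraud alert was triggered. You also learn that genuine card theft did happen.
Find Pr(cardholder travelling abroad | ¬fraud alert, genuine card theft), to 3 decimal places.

Pr(cardholder travelling abroad | ¬fraud alert, genuine card theft) ≈ 0.078

Under noisy-OR, P(fraud alert | causes) = 1 − (1−0.011)·∏(1−qᵢ) over the active causes.
P(¬fraud alert | genuine card theft) = 0.47472*0.818 + 0.180394*0.182 = 0.388321 + 0.032832 = 0.421153
Of this, 0.032832 comes from 0.180394*0.182 (the cardholder travelling abroad=true cases).
P(cardholder travelling abroad | ¬fraud alert, genuine card theft) = 0.032832 / 0.421153 ≈ 0.078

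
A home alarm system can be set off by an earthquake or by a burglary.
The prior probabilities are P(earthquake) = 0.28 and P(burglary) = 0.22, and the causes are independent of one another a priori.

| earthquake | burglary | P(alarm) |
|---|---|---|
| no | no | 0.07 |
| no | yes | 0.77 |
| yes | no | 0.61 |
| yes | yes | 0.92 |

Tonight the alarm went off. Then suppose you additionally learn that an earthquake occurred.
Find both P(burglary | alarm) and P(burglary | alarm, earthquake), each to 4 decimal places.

P(burglary | alarm) ≈ 0.5087; P(burglary | alarm, earthquake) ≈ 0.2984

Enumerate the 4 (earthquake, burglary) configurations and weight by the priors:
  P(alarm) = 0.07·0.72·0.78 + 0.77·0.72·0.22 + 0.61·0.28·0.78 + 0.92·0.28·0.22
        = 0.039312 + 0.121968 + 0.133224 + 0.056672 = 0.351176
Configurations with burglary contribute 0.178640, so
  P(burglary | alarm) = 0.178640 / 0.351176 ≈ 0.5087

With the extra evidence:
Sum P(alarm|·) weighted by the priors over both values of burglary:
  P(alarm | earthquake) = 0.61×0.78 + 0.92×0.22
        = 0.475800 + 0.202400 = 0.678200
Configurations with burglary contribute 0.202400, so
  P(burglary | alarm, earthquake) = 0.202400 / 0.678200 ≈ 0.2984
Conditioning on earthquake lowers the posterior on burglary: the classic explaining-away effect in a common-effect structure.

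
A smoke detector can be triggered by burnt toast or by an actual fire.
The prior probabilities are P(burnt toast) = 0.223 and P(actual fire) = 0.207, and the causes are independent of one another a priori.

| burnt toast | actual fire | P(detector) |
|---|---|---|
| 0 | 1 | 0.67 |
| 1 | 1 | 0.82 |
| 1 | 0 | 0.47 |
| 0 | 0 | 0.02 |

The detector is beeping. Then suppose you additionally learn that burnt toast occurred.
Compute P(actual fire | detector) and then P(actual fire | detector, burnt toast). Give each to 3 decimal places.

P(detector) = 0.02×0.777×0.793 + 0.67×0.777×0.207 + 0.47×0.223×0.793 + 0.82×0.223×0.207 = 0.012323 + 0.107762 + 0.083114 + 0.037852 = 0.241051
Restricting to configurations with actual fire present: 0.107762 + 0.037852 = 0.145614.
P(actual fire | detector) = 0.145614 / 0.241051 ≈ 0.604

Now condition on the additional information:
By total probability over both values of actual fire:
  P(detector | burnt toast) = 0.47*0.793 + 0.82*0.207
        = 0.372710 + 0.169740 = 0.542450
Keeping only the actual fire-present terms gives 0.169740, so
  P(actual fire | detector, burnt toast) = 0.169740 / 0.542450 ≈ 0.313
This is intercausal reasoning (explaining away): once burnt toast accounts for the detector, actual fire becomes less likely.

P(actual fire | detector) ≈ 0.604; P(actual fire | detector, burnt toast) ≈ 0.313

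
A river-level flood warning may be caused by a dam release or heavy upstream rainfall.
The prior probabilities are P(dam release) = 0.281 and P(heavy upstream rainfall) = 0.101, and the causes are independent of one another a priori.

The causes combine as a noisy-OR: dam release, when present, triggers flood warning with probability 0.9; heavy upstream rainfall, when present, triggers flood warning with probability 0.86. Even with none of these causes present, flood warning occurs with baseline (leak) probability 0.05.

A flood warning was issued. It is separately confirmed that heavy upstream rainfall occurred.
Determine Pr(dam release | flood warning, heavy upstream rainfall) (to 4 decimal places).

Pr(dam release | flood warning, heavy upstream rainfall) ≈ 0.3079

Under noisy-OR, P(flood warning | causes) = 1 − (1−0.05)·∏(1−qᵢ) over the active causes.
Enumerate both values of dam release and weight by the priors:
  P(flood warning | heavy upstream rainfall) = 0.867×0.719 + 0.9867×0.281
        = 0.623373 + 0.277263 = 0.900636
The terms with dam release present sum to 0.277263, so
  P(dam release | flood warning, heavy upstream rainfall) = 0.277263 / 0.900636 ≈ 0.3079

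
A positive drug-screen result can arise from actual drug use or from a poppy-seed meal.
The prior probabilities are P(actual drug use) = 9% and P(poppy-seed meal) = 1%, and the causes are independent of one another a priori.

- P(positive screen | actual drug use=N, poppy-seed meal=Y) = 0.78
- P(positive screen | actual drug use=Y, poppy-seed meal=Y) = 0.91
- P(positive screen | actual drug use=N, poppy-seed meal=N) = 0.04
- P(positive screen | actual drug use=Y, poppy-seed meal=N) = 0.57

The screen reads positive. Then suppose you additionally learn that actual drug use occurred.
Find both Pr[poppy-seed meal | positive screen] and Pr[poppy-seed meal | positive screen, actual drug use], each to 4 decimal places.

Pr[poppy-seed meal | positive screen] ≈ 0.0836; Pr[poppy-seed meal | positive screen, actual drug use] ≈ 0.0159

Weight on poppy-seed meal=true, given the evidence: 0.007098 + 0.000819 = 0.007917
Denominator P(positive screen): 0.04·0.91·0.99 + 0.78·0.91·0.01 + 0.57·0.09·0.99 + 0.91·0.09·0.01 = 0.094740
Posterior = 0.007917 / 0.094740 ≈ 0.0836

Now condition on the additional information:
P(positive screen | actual drug use) = 0.57×0.99 + 0.91×0.01 = 0.564300 + 0.009100 = 0.573400
The poppy-seed meal-present share is 0.91×0.01 = 0.009100.
So P(poppy-seed meal | positive screen, actual drug use) = 0.009100/0.573400 ≈ 0.0159.
This is intercausal reasoning (explaining away): once actual drug use accounts for the positive screen, poppy-seed meal becomes less likely.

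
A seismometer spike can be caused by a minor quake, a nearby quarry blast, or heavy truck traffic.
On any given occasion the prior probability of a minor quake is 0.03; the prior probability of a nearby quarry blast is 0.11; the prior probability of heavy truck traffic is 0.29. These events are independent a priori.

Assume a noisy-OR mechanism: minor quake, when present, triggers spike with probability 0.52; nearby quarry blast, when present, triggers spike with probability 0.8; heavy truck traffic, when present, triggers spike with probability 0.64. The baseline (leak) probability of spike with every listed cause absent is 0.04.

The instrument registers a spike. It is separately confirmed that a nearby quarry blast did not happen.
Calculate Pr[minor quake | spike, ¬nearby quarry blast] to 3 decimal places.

Under noisy-OR, P(spike | causes) = 1 − (1−0.04)·∏(1−qᵢ) over the active causes.
Numerator (weight on configurations with minor quake): 0.011485 + 0.007257 = 0.018742
The normalizing constant is 0.04·0.97·0.71 + 0.6544·0.97·0.29 + 0.5392·0.03·0.71 + 0.834112·0.03·0.29 = 0.230373
Posterior = 0.018742 / 0.230373 ≈ 0.081

Pr[minor quake | spike, ¬nearby quarry blast] ≈ 0.081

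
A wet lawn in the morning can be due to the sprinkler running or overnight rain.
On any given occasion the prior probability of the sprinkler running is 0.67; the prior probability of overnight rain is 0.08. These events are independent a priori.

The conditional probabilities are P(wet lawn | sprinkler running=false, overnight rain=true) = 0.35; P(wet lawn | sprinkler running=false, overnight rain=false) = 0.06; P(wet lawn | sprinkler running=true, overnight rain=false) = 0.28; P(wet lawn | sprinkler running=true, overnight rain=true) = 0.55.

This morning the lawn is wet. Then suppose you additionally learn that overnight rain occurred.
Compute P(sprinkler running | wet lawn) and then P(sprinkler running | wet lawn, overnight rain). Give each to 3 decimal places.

P(sprinkler running | wet lawn) ≈ 0.880; P(sprinkler running | wet lawn, overnight rain) ≈ 0.761

By total probability over the 4 (sprinkler running, overnight rain) configurations:
  P(wet lawn) = 0.06·0.33·0.92 + 0.35·0.33·0.08 + 0.28·0.67·0.92 + 0.55·0.67·0.08
        = 0.018216 + 0.009240 + 0.172592 + 0.029480 = 0.229528
Configurations with sprinkler running contribute 0.202072, so
  P(sprinkler running | wet lawn) = 0.202072 / 0.229528 ≈ 0.880

Now also conditioning on overnight rain=true:
Sum P(wet lawn|·) weighted by the priors over both values of sprinkler running:
  P(wet lawn | overnight rain) = 0.35*0.33 + 0.55*0.67
        = 0.115500 + 0.368500 = 0.484000
The terms with sprinkler running present sum to 0.368500, so
  P(sprinkler running | wet lawn, overnight rain) = 0.368500 / 0.484000 ≈ 0.761
Conditioning on overnight rain lowers the posterior on sprinkler running: the classic explaining-away effect in a common-effect structure.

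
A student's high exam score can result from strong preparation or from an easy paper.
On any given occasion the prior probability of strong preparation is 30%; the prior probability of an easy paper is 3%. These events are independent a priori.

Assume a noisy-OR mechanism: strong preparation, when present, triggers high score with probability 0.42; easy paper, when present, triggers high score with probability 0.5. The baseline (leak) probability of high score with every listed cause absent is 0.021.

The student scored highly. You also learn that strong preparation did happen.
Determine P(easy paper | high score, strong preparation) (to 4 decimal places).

P(easy paper | high score, strong preparation) ≈ 0.0487

Under noisy-OR, P(high score | causes) = 1 − (1−0.021)·∏(1−qᵢ) over the active causes.
By total probability over both values of easy paper:
  P(high score | strong preparation) = 0.43218*0.97 + 0.71609*0.03
        = 0.419215 + 0.021483 = 0.440698
Keeping only the easy paper-present terms gives 0.021483, so
  P(easy paper | high score, strong preparation) = 0.021483 / 0.440698 ≈ 0.0487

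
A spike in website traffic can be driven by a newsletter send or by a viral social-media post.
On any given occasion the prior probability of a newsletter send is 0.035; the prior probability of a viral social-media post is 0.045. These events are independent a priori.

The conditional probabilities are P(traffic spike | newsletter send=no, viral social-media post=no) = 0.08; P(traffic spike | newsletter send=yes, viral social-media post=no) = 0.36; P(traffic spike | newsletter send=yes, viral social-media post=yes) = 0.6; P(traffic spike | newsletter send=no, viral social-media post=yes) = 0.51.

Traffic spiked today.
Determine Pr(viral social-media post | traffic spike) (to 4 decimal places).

Pr(viral social-media post | traffic spike) ≈ 0.2121

P(traffic spike) = 0.08×0.965×0.955 + 0.51×0.965×0.045 + 0.36×0.035×0.955 + 0.6×0.035×0.045 = 0.073726 + 0.022147 + 0.012033 + 0.000945 = 0.108851
Of this, 0.023092 comes from 0.022147 + 0.000945 (the viral social-media post=true cases).
P(viral social-media post | traffic spike) = 0.023092 / 0.108851 ≈ 0.2121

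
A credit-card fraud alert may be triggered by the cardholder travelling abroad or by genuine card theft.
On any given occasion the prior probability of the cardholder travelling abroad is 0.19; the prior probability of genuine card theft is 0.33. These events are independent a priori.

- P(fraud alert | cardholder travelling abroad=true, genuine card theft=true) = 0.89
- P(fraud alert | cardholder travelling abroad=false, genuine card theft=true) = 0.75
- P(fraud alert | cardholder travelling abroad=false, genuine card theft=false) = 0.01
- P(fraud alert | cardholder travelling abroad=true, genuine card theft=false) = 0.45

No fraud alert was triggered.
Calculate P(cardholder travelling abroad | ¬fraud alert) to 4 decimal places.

P(cardholder travelling abroad | ¬fraud alert) ≈ 0.1129

By total probability over the 4 (cardholder travelling abroad, genuine card theft) configurations:
  P(¬fraud alert) = 0.99·0.81·0.67 + 0.25·0.81·0.33 + 0.55·0.19·0.67 + 0.11·0.19·0.33
        = 0.537273 + 0.066825 + 0.070015 + 0.006897 = 0.681010
Configurations with cardholder travelling abroad contribute 0.076912, so
  P(cardholder travelling abroad | ¬fraud alert) = 0.076912 / 0.681010 ≈ 0.1129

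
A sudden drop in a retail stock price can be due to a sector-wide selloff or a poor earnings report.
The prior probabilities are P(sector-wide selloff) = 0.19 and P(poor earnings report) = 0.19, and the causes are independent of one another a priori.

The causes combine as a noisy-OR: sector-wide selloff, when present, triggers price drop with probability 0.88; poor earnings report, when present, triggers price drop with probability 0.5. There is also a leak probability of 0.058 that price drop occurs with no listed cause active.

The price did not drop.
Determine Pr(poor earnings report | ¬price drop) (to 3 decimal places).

Under noisy-OR, P(price drop | causes) = 1 − (1−0.058)·∏(1−qᵢ) over the active causes.
P(¬price drop) = 0.942×0.81×0.81 + 0.471×0.81×0.19 + 0.11304×0.19×0.81 + 0.05652×0.19×0.19 = 0.618046 + 0.072487 + 0.017397 + 0.002040 = 0.709970
Of this, 0.074527 comes from 0.072487 + 0.002040 (the poor earnings report=true cases).
P(poor earnings report | ¬price drop) = 0.074527 / 0.709970 ≈ 0.105

Pr(poor earnings report | ¬price drop) ≈ 0.105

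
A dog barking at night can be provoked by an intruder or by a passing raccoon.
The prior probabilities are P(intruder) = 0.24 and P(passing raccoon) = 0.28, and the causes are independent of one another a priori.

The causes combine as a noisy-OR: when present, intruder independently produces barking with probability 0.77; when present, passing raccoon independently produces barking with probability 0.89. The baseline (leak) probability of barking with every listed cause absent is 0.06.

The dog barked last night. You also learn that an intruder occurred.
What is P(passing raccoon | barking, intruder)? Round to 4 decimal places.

P(passing raccoon | barking, intruder) ≈ 0.3263

Under noisy-OR, P(barking | causes) = 1 − (1−0.06)·∏(1−qᵢ) over the active causes.
For the numerator, keep only passing raccoon=true terms: 0.976218×0.28 = 0.273341
The normalizing constant is 0.7838×0.72 + 0.976218×0.28 = 0.837677
P(passing raccoon | barking, intruder) = 0.273341/0.837677 ≈ 0.3263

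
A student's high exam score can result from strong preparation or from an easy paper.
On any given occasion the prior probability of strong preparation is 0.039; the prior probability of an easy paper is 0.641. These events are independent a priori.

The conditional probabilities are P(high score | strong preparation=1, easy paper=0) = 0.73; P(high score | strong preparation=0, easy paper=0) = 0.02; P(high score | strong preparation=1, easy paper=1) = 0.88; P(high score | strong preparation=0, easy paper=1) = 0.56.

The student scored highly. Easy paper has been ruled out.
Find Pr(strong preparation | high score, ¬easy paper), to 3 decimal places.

Pr(strong preparation | high score, ¬easy paper) ≈ 0.597

By total probability over both values of strong preparation:
  P(high score | ¬easy paper) = 0.02*0.961 + 0.73*0.039
        = 0.019220 + 0.028470 = 0.047690
Keeping only the strong preparation-present terms gives 0.028470, so
  P(strong preparation | high score, ¬easy paper) = 0.028470 / 0.047690 ≈ 0.597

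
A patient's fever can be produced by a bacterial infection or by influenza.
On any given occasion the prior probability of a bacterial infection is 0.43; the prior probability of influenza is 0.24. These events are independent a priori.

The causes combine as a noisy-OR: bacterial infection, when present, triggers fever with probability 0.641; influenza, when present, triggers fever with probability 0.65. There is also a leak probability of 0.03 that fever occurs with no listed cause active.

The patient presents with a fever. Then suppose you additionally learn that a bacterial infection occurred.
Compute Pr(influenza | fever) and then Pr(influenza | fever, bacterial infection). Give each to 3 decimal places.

Pr(influenza | fever) ≈ 0.445; Pr(influenza | fever, bacterial infection) ≈ 0.298

Under noisy-OR, P(fever | causes) = 1 − (1−0.03)·∏(1−qᵢ) over the active causes.
Enumerate the 4 (bacterial infection, influenza) configurations and weight by the priors:
  P(fever) = 0.03×0.57×0.76 + 0.6605×0.57×0.24 + 0.65177×0.43×0.76 + 0.87812×0.43×0.24
        = 0.012996 + 0.090356 + 0.212998 + 0.090622 = 0.406972
Configurations with influenza contribute 0.180978, so
  P(influenza | fever) = 0.180978 / 0.406972 ≈ 0.445

Now condition on the additional information:
Weight on influenza=true, given the evidence: 0.87812·0.24 = 0.210749
Denominator P(fever | bacterial infection): 0.65177·0.76 + 0.87812·0.24 = 0.706094
P(influenza | fever, bacterial infection) = 0.210749/0.706094 ≈ 0.298
The drop from 0.445 to 0.298 is the explaining-away (discounting) effect.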